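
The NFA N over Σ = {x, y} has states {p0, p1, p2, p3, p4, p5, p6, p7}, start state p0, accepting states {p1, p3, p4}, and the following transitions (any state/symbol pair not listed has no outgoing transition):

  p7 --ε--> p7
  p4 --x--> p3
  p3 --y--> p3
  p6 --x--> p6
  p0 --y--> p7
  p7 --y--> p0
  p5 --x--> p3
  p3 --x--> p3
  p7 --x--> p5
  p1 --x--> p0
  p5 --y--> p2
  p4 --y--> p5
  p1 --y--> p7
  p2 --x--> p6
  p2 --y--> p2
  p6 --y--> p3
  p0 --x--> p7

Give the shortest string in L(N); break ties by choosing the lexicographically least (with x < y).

A breadth-first search from p0 reaches an accepting state first via the path p0 → p7 → p5 → p3 on input xxx.
No string of length < 3 is accepted (BFS exhausts all shorter strings without reaching an accepting state), and xxx is the lexicographically least accepting string of length 3.

xxx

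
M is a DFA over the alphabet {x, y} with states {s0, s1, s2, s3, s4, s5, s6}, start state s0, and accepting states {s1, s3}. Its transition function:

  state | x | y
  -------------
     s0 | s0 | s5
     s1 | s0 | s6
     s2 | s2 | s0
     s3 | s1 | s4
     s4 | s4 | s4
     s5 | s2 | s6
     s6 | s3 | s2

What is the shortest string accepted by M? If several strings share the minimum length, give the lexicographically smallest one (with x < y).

A breadth-first search from s0 reaches an accepting state first via the path s0 → s5 → s6 → s3 on input yyx.
No string of length < 3 is accepted (BFS exhausts all shorter strings without reaching an accepting state), and yyx is the lexicographically least accepting string of length 3.

yyx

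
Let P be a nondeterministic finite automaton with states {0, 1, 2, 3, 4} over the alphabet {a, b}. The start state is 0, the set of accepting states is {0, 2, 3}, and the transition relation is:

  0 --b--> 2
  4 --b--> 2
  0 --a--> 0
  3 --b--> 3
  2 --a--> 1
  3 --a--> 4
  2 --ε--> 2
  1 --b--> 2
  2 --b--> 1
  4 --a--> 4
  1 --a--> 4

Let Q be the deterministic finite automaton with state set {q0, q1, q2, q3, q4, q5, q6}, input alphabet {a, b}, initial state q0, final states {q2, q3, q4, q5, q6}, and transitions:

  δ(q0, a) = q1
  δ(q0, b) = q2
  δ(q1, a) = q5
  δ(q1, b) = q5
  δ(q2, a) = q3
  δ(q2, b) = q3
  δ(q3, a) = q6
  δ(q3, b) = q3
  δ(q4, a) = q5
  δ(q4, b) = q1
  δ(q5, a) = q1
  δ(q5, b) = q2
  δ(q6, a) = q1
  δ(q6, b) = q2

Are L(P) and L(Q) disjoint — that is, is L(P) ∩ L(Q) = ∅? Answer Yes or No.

No

The string b is accepted by both P and Q.
Hence L(P) ∩ L(Q) ≠ ∅.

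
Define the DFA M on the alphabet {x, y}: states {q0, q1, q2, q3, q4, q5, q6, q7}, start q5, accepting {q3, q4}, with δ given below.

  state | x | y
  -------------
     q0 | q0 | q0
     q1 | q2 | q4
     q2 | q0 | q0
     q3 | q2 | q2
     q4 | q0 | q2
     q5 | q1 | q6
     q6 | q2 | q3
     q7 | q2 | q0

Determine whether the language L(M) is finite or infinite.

The useful states (reachable from q5 and able to reach an accepting state) are {q1, q3, q4, q5, q6}.
Restricted to these states the transition graph has no cycle, so every accepting path has bounded length and L is finite.

finite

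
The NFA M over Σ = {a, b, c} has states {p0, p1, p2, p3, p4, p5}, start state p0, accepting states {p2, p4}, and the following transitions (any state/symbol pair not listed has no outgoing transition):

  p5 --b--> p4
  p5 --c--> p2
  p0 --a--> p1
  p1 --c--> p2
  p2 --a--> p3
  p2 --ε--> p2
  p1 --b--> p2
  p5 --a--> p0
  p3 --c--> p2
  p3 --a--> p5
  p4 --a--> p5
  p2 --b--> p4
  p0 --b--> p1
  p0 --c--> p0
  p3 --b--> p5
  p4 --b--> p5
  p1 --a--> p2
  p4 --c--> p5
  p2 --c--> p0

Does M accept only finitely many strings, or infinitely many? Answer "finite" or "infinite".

State p0 is reachable from the start and can reach an accepting state, and it lies on the cycle p0 → p0.
Traversing that cycle any number of times yields accepted strings of unbounded length, so the language is infinite.

infinite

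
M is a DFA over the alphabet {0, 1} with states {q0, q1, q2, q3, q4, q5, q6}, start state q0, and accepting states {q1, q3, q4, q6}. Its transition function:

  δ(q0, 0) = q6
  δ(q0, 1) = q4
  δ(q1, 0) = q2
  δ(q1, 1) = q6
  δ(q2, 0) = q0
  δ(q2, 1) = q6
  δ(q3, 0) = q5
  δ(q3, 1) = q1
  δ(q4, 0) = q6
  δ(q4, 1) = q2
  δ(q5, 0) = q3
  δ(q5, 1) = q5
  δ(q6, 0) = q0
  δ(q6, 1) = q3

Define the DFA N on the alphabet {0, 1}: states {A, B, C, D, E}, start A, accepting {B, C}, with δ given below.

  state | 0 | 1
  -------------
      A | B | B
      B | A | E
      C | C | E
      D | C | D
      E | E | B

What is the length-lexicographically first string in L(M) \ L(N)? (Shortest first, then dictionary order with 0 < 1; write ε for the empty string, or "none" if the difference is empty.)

01

The string 01 is accepted by M but not by N.
No shorter string lies in the difference, and 01 is the lexicographically first length-2 string in L(M) \ L(N).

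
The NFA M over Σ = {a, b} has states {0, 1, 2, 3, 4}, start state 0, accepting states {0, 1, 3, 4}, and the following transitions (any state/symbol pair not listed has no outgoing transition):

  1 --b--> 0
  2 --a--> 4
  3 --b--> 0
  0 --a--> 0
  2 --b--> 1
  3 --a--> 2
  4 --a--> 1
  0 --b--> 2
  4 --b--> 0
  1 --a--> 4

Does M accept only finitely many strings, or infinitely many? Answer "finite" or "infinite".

infinite

State 0 is reachable from the start and can reach an accepting state, and it lies on the cycle 0 → 0.
Traversing that cycle any number of times yields accepted strings of unbounded length, so the language is infinite.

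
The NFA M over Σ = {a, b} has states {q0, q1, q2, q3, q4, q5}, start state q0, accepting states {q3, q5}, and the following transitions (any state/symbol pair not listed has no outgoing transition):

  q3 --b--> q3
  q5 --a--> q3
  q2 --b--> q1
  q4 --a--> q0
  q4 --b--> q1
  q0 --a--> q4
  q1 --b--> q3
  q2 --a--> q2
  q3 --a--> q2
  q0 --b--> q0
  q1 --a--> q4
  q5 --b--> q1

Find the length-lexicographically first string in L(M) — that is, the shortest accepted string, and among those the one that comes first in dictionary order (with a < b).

A breadth-first search from q0 reaches an accepting state first via the path q0 → q4 → q1 → q3 on input abb.
No string of length < 3 is accepted (BFS exhausts all shorter strings without reaching an accepting state), and abb is the lexicographically least accepting string of length 3.

abb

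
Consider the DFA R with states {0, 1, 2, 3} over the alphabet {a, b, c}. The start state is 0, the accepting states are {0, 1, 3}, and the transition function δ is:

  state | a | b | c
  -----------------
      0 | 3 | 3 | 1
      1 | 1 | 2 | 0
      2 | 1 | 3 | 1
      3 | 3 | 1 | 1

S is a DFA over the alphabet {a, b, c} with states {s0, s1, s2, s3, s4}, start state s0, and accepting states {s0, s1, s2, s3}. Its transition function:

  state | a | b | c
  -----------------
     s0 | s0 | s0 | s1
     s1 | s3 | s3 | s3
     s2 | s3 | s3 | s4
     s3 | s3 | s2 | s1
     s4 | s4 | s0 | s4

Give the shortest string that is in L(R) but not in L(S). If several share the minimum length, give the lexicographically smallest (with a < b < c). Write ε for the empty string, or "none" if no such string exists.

cabc

The string cabc is accepted by R but not by S.
No shorter string lies in the difference, and cabc is the lexicographically first length-4 string in L(R) \ L(S).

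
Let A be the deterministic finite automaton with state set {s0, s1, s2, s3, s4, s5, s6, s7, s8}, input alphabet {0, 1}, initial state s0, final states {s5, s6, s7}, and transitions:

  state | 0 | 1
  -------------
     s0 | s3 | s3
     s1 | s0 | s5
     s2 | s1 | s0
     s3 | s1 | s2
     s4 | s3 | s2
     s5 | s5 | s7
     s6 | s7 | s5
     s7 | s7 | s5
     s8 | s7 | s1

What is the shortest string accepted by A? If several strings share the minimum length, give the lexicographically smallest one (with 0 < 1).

001

A breadth-first search from s0 reaches an accepting state first via the path s0 → s3 → s1 → s5 on input 001.
No string of length < 3 is accepted (BFS exhausts all shorter strings without reaching an accepting state), and 001 is the lexicographically least accepting string of length 3.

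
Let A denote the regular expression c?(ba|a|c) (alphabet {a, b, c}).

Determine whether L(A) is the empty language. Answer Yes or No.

The string a matches the expression, so it belongs to L(A).
Since L(A) contains at least one string, it is not empty.

No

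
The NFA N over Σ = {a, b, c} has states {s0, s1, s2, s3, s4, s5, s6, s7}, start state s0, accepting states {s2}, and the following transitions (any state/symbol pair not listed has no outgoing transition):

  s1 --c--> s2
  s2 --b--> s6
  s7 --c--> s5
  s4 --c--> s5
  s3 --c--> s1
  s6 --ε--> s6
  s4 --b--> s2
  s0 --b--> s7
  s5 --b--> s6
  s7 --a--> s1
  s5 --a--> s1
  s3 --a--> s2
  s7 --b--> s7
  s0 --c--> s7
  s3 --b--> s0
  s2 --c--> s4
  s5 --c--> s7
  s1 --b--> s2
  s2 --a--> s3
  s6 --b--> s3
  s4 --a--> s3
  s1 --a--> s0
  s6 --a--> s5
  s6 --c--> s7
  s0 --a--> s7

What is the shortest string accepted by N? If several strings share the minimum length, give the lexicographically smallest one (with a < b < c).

A breadth-first search from s0 reaches an accepting state first via the path s0 → s7 → s1 → s2 on input aab.
No string of length < 3 is accepted (BFS exhausts all shorter strings without reaching an accepting state), and aab is the lexicographically least accepting string of length 3.

aab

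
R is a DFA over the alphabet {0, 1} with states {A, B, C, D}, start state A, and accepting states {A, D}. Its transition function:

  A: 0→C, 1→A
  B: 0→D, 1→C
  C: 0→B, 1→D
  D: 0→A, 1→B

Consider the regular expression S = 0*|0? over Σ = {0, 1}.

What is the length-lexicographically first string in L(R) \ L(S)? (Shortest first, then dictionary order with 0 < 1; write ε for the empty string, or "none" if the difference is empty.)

The string 1 is accepted by R but not by S.
No shorter string lies in the difference, and 1 is the lexicographically first length-1 string in L(R) \ L(S).

1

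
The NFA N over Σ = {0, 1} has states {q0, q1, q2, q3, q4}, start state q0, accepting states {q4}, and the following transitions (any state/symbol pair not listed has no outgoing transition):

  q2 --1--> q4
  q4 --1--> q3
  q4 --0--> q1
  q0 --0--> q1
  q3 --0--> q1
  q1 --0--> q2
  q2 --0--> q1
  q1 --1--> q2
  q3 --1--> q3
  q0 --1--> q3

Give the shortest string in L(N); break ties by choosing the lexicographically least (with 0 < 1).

001

A breadth-first search from q0 reaches an accepting state first via the path q0 → q1 → q2 → q4 on input 001.
No string of length < 3 is accepted (BFS exhausts all shorter strings without reaching an accepting state), and 001 is the lexicographically least accepting string of length 3.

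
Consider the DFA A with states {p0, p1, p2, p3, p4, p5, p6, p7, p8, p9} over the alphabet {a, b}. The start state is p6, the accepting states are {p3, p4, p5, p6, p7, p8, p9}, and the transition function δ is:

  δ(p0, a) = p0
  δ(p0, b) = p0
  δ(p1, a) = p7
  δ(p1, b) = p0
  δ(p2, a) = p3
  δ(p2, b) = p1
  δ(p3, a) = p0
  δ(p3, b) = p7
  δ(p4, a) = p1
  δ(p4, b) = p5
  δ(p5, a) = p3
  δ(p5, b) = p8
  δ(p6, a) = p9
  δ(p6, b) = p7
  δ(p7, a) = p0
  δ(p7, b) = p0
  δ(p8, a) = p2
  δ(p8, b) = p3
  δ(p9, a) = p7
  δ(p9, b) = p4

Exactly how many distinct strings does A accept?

15

The useful subgraph on states {p1, p2, p3, p4, p5, p6, p7, p8, p9} is acyclic, so L(A) is finite; the longest accepting path visits 8 useful states, giving maximum string length 7.
Counting accepting paths from p6 by length: 1 of length 0, 2 of length 1, 2 of length 2, 1 of length 3, 3 of length 4, 2 of length 5, 2 of length 6, 2 of length 7. Total 15.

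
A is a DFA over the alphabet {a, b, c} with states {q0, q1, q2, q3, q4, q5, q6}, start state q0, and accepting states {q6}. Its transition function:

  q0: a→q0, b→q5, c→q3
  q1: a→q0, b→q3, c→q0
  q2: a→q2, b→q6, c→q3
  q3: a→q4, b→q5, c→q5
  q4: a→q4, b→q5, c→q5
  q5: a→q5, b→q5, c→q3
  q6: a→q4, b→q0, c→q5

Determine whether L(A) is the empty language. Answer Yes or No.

The states reachable from the start state are {q0, q3, q4, q5}.
None of the accepting states {q6} is reachable, so no string is accepted and L(A) = ∅.

Yes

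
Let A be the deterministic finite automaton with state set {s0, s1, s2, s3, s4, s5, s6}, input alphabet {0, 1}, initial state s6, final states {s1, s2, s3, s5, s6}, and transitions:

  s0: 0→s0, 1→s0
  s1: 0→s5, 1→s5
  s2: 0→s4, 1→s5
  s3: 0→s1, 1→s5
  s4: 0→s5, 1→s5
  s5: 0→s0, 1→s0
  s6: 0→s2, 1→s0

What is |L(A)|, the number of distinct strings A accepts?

5

The useful subgraph on states {s2, s4, s5, s6} is acyclic, so L(A) is finite; the longest accepting path visits 4 useful states, giving maximum string length 3.
Counting accepting paths from s6 by length: 1 of length 0, 1 of length 1, 1 of length 2, 2 of length 3. Total 5.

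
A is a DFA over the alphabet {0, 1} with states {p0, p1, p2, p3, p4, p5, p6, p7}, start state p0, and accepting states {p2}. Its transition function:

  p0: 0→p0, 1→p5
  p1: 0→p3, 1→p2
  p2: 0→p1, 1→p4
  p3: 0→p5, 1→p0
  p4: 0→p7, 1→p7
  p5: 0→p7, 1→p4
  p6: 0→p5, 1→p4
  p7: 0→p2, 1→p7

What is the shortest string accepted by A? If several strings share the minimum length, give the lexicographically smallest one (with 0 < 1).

A breadth-first search from p0 reaches an accepting state first via the path p0 → p5 → p7 → p2 on input 100.
No string of length < 3 is accepted (BFS exhausts all shorter strings without reaching an accepting state), and 100 is the lexicographically least accepting string of length 3.

100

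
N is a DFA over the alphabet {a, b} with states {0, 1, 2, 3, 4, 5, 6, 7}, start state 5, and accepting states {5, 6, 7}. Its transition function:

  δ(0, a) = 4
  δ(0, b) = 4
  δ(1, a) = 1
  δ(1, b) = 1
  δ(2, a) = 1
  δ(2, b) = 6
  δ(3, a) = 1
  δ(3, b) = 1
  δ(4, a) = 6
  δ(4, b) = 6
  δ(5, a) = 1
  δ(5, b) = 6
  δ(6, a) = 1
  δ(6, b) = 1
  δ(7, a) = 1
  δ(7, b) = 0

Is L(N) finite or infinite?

finite

The useful states (reachable from 5 and able to reach an accepting state) are {5, 6}.
Restricted to these states the transition graph has no cycle, so every accepting path has bounded length and L is finite.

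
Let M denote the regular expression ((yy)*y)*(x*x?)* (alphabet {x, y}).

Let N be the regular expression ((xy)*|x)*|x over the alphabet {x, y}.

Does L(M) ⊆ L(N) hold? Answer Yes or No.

No

The string y is in L(M) but not in L(N).
So L(M) ⊄ L(N).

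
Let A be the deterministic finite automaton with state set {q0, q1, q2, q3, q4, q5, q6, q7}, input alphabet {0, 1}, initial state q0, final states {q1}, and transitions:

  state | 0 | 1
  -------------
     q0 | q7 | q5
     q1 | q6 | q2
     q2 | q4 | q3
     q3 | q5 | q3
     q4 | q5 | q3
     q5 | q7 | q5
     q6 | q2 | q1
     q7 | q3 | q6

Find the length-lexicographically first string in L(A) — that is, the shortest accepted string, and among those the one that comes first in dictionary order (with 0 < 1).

011

A breadth-first search from q0 reaches an accepting state first via the path q0 → q7 → q6 → q1 on input 011.
No string of length < 3 is accepted (BFS exhausts all shorter strings without reaching an accepting state), and 011 is the lexicographically least accepting string of length 3.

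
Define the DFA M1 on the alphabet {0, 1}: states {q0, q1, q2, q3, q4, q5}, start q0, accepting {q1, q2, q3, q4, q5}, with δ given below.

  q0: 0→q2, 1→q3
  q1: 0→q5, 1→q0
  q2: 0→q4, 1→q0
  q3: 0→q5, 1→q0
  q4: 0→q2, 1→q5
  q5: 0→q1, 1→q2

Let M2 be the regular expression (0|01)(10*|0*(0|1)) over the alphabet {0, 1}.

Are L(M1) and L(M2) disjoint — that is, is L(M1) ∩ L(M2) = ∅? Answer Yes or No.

No

The string 00 is accepted by both M1 and M2.
Hence L(M1) ∩ L(M2) ≠ ∅.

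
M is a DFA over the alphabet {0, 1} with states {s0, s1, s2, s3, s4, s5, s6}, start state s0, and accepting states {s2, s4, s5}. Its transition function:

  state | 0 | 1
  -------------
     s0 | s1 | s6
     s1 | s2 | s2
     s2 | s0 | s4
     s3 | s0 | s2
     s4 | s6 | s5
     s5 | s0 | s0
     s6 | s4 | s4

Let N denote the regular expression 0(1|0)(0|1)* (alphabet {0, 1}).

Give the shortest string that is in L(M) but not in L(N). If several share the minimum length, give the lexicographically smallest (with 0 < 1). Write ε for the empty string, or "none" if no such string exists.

The string 10 is accepted by M but not by N.
No shorter string lies in the difference, and 10 is the lexicographically first length-2 string in L(M) \ L(N).

10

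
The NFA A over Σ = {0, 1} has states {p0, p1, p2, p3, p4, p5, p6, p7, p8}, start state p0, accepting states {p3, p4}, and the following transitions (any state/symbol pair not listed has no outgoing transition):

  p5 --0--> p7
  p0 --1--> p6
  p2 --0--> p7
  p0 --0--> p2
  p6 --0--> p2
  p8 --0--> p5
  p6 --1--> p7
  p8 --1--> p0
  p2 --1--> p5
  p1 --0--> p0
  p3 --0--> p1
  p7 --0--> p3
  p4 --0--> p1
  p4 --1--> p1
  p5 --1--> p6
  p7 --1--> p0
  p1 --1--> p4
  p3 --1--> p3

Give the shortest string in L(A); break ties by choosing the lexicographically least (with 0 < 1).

A breadth-first search from p0 reaches an accepting state first via the path p0 → p2 → p7 → p3 on input 000.
No string of length < 3 is accepted (BFS exhausts all shorter strings without reaching an accepting state), and 000 is the lexicographically least accepting string of length 3.

000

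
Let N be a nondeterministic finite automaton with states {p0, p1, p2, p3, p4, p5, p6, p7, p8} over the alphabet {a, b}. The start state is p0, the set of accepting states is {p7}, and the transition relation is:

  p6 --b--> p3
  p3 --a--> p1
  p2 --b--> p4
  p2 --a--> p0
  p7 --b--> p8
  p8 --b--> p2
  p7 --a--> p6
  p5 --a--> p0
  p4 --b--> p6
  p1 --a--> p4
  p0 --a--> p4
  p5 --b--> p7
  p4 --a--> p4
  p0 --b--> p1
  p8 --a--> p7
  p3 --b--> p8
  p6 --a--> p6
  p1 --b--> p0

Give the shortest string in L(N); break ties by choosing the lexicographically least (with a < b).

abbba

A breadth-first search from p0 reaches an accepting state first via the path p0 → p4 → p6 → p3 → p8 → p7 on input abbba.
No string of length < 5 is accepted (BFS exhausts all shorter strings without reaching an accepting state), and abbba is the lexicographically least accepting string of length 5.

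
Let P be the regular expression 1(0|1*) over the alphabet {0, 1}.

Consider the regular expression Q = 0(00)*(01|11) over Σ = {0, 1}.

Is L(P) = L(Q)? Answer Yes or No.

No

The string 1 is accepted by P but rejected by Q.
So L(P) ≠ L(Q).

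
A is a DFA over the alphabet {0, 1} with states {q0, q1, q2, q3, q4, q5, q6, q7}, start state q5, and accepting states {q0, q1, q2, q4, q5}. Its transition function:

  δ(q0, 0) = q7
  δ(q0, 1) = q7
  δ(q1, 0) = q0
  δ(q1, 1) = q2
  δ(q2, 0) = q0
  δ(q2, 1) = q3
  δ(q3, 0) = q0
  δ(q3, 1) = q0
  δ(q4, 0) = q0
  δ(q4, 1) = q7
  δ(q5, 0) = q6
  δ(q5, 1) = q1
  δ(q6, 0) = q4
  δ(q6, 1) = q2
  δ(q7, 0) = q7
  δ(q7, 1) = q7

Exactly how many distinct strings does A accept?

13

The useful subgraph on states {q0, q1, q2, q3, q4, q5, q6} is acyclic, so L(A) is finite; the longest accepting path visits 5 useful states, giving maximum string length 4.
Counting accepting paths from q5 by length: 1 of length 0, 1 of length 1, 4 of length 2, 3 of length 3, 4 of length 4. Total 13.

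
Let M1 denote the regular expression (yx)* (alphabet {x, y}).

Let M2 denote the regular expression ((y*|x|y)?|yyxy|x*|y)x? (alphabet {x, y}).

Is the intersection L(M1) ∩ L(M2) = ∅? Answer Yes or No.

No

The empty string ε is accepted by both M1 and M2.
Hence L(M1) ∩ L(M2) ≠ ∅.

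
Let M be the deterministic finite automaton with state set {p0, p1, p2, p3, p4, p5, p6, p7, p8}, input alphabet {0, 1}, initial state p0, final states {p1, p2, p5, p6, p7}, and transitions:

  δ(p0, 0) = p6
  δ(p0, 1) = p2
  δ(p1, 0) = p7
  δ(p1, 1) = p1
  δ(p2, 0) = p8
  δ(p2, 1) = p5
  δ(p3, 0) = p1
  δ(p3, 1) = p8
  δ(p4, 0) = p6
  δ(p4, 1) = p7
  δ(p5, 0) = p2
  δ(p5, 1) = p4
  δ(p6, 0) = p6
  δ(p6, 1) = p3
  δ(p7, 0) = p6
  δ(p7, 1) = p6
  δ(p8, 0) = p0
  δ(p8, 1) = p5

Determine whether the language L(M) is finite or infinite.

infinite

State p0 is reachable from the start and can reach an accepting state, and it lies on the cycle p0 → p2 → p8 → p0.
Traversing that cycle any number of times yields accepted strings of unbounded length, so the language is infinite.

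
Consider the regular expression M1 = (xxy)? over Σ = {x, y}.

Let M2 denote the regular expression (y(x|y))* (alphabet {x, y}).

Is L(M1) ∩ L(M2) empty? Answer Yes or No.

The empty string ε is accepted by both M1 and M2.
Hence L(M1) ∩ L(M2) ≠ ∅.

No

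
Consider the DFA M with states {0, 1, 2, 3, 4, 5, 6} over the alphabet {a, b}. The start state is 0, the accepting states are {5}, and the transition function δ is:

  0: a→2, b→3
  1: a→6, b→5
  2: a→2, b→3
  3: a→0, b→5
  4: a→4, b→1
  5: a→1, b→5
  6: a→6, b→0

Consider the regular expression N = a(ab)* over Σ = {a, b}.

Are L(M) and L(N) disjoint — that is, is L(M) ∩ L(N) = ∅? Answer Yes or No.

Yes

Converting the expression N to a DFA (subset construction, then merging equivalent states) gives the minimal DFA with states {n0, n1, n2, n3}, start state n0, accepting states {n1} and transitions n0: a→n1, b→n2; n1: a→n3, b→n2; n2: a→n2, b→n2; n3: a→n2, b→n1.
Exploring the product automaton M × N from the start pair (0, n0), following both machines on each input symbol, reaches 11 state pairs: (0, n0), (2, n1), (3, n2), (2, n3), (0, n2), (5, n2), (2, n2), (3, n1), (1, n2), (0, n3), (6, n2).
M accepts in {5} and N accepts in {n1}; no reachable pair has both components accepting, so no string drives both machines to acceptance simultaneously and L(M) ∩ L(N) = ∅.
So no string is accepted by both, and the intersection is empty.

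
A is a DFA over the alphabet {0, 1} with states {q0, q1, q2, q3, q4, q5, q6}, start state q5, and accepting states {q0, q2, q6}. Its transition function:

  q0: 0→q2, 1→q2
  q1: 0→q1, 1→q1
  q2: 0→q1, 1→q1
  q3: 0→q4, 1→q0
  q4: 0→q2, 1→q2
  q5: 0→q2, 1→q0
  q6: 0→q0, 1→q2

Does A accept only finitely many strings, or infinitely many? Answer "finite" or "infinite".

The useful states (reachable from q5 and able to reach an accepting state) are {q0, q2, q5}.
Restricted to these states the transition graph has no cycle, so every accepting path has bounded length and L is finite.

finite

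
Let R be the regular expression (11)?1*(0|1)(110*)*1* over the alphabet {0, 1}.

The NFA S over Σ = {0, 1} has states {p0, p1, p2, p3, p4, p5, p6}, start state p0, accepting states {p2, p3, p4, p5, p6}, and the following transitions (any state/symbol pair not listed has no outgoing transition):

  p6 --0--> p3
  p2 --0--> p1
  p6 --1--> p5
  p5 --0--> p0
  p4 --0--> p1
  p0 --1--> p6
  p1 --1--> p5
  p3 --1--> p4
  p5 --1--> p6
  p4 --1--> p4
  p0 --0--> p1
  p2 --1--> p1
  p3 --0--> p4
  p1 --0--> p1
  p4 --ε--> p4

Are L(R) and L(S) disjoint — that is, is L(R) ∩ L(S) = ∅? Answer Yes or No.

The string 1 is accepted by both R and S.
Hence L(R) ∩ L(S) ≠ ∅.

No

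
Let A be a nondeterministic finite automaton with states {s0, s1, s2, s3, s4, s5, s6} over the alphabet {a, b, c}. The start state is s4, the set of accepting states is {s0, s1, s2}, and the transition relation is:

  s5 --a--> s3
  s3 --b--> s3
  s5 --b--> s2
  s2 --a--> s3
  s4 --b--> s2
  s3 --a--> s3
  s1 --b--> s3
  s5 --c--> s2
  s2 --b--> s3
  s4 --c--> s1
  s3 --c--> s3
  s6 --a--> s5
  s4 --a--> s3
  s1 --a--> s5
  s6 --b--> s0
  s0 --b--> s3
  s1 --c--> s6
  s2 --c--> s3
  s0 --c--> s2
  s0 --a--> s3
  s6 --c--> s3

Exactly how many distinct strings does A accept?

The useful subgraph on states {s0, s1, s2, s4, s5, s6} is acyclic, so L(A) is finite; the longest accepting path visits 5 useful states, giving maximum string length 4.
Counting accepting paths from s4 by length: 2 of length 1, 3 of length 3, 3 of length 4. Total 8.

8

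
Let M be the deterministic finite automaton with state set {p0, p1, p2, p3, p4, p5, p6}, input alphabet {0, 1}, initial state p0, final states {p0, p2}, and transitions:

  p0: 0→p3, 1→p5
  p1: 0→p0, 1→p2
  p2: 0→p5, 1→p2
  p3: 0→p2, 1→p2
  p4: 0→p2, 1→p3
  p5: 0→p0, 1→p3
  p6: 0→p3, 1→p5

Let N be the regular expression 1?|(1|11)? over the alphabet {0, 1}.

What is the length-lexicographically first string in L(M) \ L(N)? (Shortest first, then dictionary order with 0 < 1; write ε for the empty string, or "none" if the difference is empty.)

00

The string 00 is accepted by M but not by N.
No shorter string lies in the difference, and 00 is the lexicographically first length-2 string in L(M) \ L(N).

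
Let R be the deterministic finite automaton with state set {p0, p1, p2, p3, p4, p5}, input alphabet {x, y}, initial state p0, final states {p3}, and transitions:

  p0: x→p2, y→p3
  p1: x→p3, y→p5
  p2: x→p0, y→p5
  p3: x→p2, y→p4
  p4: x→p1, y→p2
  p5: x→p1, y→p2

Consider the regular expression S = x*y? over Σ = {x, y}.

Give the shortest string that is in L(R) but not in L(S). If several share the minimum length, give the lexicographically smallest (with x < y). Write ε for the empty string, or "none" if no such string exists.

The string xyxx is accepted by R but not by S.
No shorter string lies in the difference, and xyxx is the lexicographically first length-4 string in L(R) \ L(S).

xyxx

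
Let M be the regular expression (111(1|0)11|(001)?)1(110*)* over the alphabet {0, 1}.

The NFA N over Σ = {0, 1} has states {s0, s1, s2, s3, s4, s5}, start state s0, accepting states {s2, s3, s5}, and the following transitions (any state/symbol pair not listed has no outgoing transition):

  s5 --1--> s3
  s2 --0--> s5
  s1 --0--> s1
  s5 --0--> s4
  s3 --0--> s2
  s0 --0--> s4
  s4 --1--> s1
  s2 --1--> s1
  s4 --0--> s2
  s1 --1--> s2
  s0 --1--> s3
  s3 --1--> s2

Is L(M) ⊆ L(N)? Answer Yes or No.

The string 111 is in L(M) but not in L(N).
So L(M) ⊄ L(N).

No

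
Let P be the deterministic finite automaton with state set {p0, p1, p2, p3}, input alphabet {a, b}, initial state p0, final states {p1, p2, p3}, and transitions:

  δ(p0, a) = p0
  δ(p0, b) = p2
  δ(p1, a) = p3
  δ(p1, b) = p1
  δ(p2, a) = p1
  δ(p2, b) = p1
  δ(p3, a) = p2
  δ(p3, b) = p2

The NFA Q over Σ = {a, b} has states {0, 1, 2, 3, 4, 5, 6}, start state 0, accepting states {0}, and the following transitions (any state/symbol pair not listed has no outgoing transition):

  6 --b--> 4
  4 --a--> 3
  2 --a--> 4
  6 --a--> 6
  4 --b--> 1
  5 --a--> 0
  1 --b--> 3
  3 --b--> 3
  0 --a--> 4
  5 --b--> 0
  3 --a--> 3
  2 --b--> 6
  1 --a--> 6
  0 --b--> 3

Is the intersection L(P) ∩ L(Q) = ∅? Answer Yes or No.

Exploring the product automaton P × Q from the start pair (p0, 0), following both machines on each input symbol, reaches 13 state pairs: (p0, 0), (p0, 4), (p2, 3), (p0, 3), (p2, 1), (p1, 3), (p1, 6), (p3, 3), (p3, 6), (p1, 4), (p2, 6), (p2, 4), (p1, 1).
P accepts in {p1, p2, p3} and Q accepts in {0}; no reachable pair has both components accepting, so no string drives both machines to acceptance simultaneously and L(P) ∩ L(Q) = ∅.
So no string is accepted by both, and the intersection is empty.

Yes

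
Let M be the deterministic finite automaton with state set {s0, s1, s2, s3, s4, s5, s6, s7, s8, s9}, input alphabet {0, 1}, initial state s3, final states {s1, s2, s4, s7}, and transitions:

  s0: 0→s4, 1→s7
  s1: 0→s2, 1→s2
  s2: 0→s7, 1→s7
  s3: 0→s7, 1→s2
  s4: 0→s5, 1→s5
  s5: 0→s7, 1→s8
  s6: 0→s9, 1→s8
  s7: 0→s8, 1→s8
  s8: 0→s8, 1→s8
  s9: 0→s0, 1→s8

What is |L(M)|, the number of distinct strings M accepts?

The useful subgraph on states {s2, s3, s7} is acyclic, so L(M) is finite; the longest accepting path visits 3 useful states, giving maximum string length 2.
Counting accepting paths from s3 by length: 2 of length 1, 2 of length 2. Total 4.

4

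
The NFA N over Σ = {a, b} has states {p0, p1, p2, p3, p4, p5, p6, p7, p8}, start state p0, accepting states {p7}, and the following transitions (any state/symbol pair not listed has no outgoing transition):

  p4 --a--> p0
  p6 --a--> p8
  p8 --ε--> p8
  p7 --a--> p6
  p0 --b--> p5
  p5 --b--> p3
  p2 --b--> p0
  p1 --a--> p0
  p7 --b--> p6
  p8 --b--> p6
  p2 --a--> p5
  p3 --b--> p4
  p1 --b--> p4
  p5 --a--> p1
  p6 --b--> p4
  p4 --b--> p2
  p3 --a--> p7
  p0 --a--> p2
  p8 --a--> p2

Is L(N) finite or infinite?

infinite

State p0 is reachable from the start and can reach an accepting state, and it lies on the cycle p0 → p2 → p0.
Traversing that cycle any number of times yields accepted strings of unbounded length, so the language is infinite.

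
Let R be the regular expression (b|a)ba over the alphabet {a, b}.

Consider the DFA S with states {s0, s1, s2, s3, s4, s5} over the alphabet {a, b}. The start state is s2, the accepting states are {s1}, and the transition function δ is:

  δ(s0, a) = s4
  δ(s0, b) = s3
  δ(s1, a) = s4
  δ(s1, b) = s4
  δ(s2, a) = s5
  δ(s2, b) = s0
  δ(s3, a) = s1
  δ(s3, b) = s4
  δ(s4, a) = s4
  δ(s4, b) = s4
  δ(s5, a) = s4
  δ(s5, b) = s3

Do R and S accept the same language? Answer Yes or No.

Yes

Converting the expression R to a DFA (subset construction, then merging equivalent states) gives the minimal DFA with states {r0, r1, r2, r3, r4}, start state r0, accepting states {r4} and transitions r0: a→r1, b→r1; r1: a→r2, b→r3; r2: a→r2, b→r2; r3: a→r4, b→r2; r4: a→r2, b→r2.
Exploring the product automaton R × S from the start pair (r0, s2), following both machines on each input symbol, reaches 6 state pairs: (r0, s2), (r1, s5), (r1, s0), (r2, s4), (r3, s3), (r4, s1).
R accepts in {r4} and S accepts in {s1}. In every reachable pair the two components are either both accepting — (r4, s1) — or both non-accepting, so no string is accepted by exactly one of the machines: L(R) \ L(S) and L(S) \ L(R) are both empty.
Hence every string is accepted by R iff it is accepted by S, and the two languages coincide.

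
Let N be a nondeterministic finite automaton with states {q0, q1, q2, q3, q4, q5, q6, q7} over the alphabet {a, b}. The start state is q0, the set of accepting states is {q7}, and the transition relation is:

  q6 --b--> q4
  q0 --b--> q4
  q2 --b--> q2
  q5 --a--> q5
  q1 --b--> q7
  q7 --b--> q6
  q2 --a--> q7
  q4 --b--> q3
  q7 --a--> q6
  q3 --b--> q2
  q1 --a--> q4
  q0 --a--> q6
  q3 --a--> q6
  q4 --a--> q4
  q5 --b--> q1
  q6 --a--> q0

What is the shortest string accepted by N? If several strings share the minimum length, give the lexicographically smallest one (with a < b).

bbba

A breadth-first search from q0 reaches an accepting state first via the path q0 → q4 → q3 → q2 → q7 on input bbba.
No string of length < 4 is accepted (BFS exhausts all shorter strings without reaching an accepting state), and bbba is the lexicographically least accepting string of length 4.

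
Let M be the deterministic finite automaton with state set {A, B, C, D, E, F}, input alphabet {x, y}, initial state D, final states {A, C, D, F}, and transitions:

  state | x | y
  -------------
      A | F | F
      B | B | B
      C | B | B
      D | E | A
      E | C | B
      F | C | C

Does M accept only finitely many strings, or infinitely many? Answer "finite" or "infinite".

finite

The useful states (reachable from D and able to reach an accepting state) are {A, C, D, E, F}.
Restricted to these states the transition graph has no cycle, so every accepting path has bounded length and L is finite.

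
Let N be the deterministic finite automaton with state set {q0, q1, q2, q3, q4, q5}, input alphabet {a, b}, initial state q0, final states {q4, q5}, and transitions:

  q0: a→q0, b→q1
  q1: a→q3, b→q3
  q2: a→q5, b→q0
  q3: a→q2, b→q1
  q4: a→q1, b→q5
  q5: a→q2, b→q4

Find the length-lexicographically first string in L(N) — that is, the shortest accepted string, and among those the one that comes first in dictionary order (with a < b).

baaa

A breadth-first search from q0 reaches an accepting state first via the path q0 → q1 → q3 → q2 → q5 on input baaa.
No string of length < 4 is accepted (BFS exhausts all shorter strings without reaching an accepting state), and baaa is the lexicographically least accepting string of length 4.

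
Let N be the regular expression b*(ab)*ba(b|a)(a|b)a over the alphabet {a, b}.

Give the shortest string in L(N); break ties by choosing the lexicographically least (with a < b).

baaaa

By inspection of the expression, no string of length less than 5 matches, and baaaa is the lexicographically first match of length 5.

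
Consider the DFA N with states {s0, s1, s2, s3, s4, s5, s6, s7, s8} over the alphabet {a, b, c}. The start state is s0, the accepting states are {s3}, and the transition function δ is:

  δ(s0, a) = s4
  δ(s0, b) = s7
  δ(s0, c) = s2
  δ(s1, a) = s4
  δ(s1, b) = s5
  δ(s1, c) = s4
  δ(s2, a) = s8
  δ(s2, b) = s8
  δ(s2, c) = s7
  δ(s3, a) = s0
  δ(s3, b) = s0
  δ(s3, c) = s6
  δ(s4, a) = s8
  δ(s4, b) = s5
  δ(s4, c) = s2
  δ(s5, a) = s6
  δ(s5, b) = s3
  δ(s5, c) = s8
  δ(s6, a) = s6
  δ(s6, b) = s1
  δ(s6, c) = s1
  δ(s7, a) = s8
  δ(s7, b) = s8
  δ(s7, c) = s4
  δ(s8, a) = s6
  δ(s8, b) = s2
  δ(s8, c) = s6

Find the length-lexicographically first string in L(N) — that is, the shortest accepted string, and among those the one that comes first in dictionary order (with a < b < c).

A breadth-first search from s0 reaches an accepting state first via the path s0 → s4 → s5 → s3 on input abb.
No string of length < 3 is accepted (BFS exhausts all shorter strings without reaching an accepting state), and abb is the lexicographically least accepting string of length 3.

abb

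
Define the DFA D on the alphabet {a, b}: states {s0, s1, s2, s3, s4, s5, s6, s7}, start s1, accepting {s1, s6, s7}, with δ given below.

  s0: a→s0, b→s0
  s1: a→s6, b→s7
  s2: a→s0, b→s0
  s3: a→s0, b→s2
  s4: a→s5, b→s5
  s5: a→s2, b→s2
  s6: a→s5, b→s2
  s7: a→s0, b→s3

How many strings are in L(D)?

3

The useful subgraph on states {s1, s6, s7} is acyclic, so L(D) is finite; the longest accepting path visits 2 useful states, giving maximum string length 1.
Counting accepting paths from s1 by length: 1 of length 0, 2 of length 1. Total 3.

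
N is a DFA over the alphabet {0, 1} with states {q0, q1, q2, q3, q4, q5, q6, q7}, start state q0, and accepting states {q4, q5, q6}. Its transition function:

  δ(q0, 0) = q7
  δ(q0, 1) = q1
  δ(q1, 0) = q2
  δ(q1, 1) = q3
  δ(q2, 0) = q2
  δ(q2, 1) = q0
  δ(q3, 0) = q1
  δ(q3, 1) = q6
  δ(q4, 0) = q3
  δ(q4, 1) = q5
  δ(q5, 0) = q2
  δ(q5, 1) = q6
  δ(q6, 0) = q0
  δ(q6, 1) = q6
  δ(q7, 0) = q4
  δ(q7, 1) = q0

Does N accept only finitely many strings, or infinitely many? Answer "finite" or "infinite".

infinite

State q0 is reachable from the start and can reach an accepting state, and it lies on the cycle q0 → q1 → q2 → q0.
Traversing that cycle any number of times yields accepted strings of unbounded length, so the language is infinite.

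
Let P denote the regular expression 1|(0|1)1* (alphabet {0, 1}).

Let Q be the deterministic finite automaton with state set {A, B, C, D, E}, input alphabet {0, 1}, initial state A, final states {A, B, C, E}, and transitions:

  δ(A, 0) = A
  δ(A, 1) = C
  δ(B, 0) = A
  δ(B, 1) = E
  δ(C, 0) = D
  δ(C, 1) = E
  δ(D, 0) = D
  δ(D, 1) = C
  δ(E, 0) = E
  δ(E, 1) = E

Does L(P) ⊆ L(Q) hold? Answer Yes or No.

Yes

Converting the expression P to a DFA (subset construction, then merging equivalent states) gives the minimal DFA with states {p0, p1, p2}, start state p0, accepting states {p1} and transitions p0: 0→p1, 1→p1; p1: 0→p2, 1→p1; p2: 0→p2, 1→p2.
Exploring the product automaton P × Q from the start pair (p0, A), following both machines on each input symbol, reaches 8 state pairs: (p0, A), (p1, A), (p1, C), (p2, A), (p2, D), (p1, E), (p2, C), (p2, E).
P accepts in {p1} and Q accepts in {A, B, C, E}. The reachable pairs whose P-component is accepting are (p1, A), (p1, C), (p1, E); in each of them the Q-component is accepting too, so the product for L(P) \ L(Q) (P-component accepting, Q-component rejecting) has no reachable accepting pair and the difference is empty.
Hence every string in L(P) is also in L(Q).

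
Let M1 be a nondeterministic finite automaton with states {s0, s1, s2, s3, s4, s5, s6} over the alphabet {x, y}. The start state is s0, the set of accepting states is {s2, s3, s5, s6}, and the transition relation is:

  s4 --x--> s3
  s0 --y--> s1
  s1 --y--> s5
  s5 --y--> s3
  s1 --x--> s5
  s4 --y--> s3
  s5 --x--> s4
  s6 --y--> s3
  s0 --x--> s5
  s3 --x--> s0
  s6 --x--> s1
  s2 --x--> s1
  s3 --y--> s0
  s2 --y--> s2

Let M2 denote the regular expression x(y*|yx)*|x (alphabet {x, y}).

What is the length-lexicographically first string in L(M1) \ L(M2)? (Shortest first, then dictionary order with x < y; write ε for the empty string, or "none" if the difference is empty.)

The string yx is accepted by M1 but not by M2.
No shorter string lies in the difference, and yx is the lexicographically first length-2 string in L(M1) \ L(M2).

yx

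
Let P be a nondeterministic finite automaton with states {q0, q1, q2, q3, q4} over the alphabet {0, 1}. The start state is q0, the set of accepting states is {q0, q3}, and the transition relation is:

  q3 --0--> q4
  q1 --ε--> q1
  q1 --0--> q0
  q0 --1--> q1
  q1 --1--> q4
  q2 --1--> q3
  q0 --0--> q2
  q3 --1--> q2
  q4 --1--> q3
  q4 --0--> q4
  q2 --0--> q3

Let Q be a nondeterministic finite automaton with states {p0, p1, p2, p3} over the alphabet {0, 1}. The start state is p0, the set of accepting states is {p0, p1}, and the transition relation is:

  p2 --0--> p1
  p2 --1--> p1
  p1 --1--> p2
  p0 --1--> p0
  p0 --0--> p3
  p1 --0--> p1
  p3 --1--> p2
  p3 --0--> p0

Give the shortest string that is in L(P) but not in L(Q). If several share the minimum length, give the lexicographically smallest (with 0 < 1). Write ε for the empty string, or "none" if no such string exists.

The string 01 is accepted by P but not by Q.
No shorter string lies in the difference, and 01 is the lexicographically first length-2 string in L(P) \ L(Q).

01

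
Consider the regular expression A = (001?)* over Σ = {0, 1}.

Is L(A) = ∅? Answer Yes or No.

The empty string ε matches the expression, so it belongs to L(A).
Since L(A) contains at least one string, it is not empty.

No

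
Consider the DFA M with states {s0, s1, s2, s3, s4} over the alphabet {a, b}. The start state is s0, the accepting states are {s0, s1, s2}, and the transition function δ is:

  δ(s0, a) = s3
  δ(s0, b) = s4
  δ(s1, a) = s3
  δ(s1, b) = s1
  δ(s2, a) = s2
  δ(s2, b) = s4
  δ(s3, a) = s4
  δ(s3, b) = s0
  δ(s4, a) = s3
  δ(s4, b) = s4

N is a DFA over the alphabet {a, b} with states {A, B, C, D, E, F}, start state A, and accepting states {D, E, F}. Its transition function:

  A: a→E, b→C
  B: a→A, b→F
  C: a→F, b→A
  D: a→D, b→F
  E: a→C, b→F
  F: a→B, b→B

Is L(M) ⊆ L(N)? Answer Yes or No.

The empty string ε is in L(M) but not in L(N).
So L(M) ⊄ L(N).

No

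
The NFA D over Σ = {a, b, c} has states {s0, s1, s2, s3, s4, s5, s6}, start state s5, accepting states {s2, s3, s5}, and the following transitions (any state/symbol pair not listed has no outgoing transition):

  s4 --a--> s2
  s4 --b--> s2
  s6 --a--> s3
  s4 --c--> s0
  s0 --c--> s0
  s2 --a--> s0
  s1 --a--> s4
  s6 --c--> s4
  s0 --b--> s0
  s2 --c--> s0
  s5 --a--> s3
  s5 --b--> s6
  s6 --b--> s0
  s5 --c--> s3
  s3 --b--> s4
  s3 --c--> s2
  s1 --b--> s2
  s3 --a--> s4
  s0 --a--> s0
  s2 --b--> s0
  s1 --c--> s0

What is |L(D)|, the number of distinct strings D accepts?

21

The useful subgraph on states {s2, s3, s4, s5, s6} is acyclic, so L(D) is finite; the longest accepting path visits 5 useful states, giving maximum string length 4.
Counting accepting paths from s5 by length: 1 of length 0, 2 of length 1, 3 of length 2, 11 of length 3, 4 of length 4. Total 21.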